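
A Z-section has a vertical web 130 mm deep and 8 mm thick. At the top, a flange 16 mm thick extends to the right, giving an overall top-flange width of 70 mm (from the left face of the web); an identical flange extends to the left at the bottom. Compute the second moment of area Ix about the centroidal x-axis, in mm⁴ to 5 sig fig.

Ix ≈ 7.9530 × 10⁶ mm⁴

Break the section into simple shapes (no overlaps), measuring from the bottom-left corner of the bounding box.
Web: 8 × 130, A = 1 040 mm², y = 65 mm, Ī = 1 464 667 mm⁴.
Top flange (beyond web): 62 × 16, A = 992 mm², y = 122 mm, Ī = 21162.67 mm⁴.
Bottom flange (beyond web): 62 × 16, A = 992 mm², y = 8 mm, Ī = 21162.67 mm⁴.
Centroid: ȳ = ΣA·y / ΣA = 65 mm.
Transfer each piece to the centroidal x-axis using Ī + A·d² with d = y − 65:
  web: d = 0 mm → contributes +1 464 667 mm⁴
  top flange (beyond web): d = 57 mm → contributes +3 244 171 mm⁴
  bottom flange (beyond web): d = -57 mm → contributes +3 244 171 mm⁴
Total I = 7 953 008 mm⁴.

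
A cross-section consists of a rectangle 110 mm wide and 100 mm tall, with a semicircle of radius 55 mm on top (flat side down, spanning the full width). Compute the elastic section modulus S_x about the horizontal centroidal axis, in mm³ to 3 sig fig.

S_x ≈ 3.38 × 10⁵ mm³

Break the section into simple shapes (no overlaps), measuring from the bottom-left corner of the bounding box.
Rectangular body: 110 × 100, A = 11 000 mm², y = 50 mm, Ī = 9 166 667 mm⁴.
Semicircular cap: semicircle r = 55, A = 4751.7 mm², y = 123.34 mm, Ī = 1 004 345 mm⁴.
Centroid: ȳ = ΣA·y / ΣA = 72.125 mm.
Transfer each piece to the horizontal centroidal axis using Ī + A·d² with d = y − 72.125:
  rectangular body: d = -22.125 mm → contributes +14 551 158 mm⁴
  semicircular cap: d = 51.218 mm → contributes +13 469 340 mm⁴
Total I = 28 020 498 mm⁴.
Extreme fibre distance c = 82.875 mm; S = I/c = 338 104 mm³.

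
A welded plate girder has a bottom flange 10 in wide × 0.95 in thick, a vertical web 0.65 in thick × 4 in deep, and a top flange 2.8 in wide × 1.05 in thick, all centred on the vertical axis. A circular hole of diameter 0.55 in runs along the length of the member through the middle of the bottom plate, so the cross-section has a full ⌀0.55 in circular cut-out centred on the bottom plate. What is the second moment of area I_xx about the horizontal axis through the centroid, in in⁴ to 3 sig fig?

Decompose the section into non-overlapping parts with the origin at the bottom-left of its bounding rectangle.
Bottom plate: 10 × 0.95, A = 9.5 in², y = 0.475 in, Ī = 0.71448 in⁴.
Web plate: 0.65 × 4, A = 2.6 in², y = 2.95 in, Ī = 3.4667 in⁴.
Top plate: 2.8 × 1.05, A = 2.94 in², y = 5.475 in, Ī = 0.27011 in⁴.
Hole (subtracted): ⌀0.55, A = 0.23758 in², y = 0.475 in, Ī = 0.0044918 in⁴.
Centroid: ȳ = ΣA·y / ΣA = 1.9028 in.
Transfer each piece to the horizontal axis through the centroid using Ī + A·d² with d = y − 1.9028:
  bottom plate: d = -1.4278 in → contributes +20.082 in⁴
  web plate: d = 1.0472 in → contributes +6.3179 in⁴
  top plate: d = 3.5722 in → contributes +37.786 in⁴
  hole: d = -1.4278 in → contributes −0.48884 in⁴
Total I = 63.697 in⁴.

I_xx ≈ 63.7 in⁴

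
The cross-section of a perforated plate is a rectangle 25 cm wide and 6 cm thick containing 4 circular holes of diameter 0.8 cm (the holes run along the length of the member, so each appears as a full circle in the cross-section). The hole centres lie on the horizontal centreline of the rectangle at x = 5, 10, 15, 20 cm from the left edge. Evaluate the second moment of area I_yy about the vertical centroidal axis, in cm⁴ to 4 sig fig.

Break the section into simple shapes (no overlaps), measuring from the bottom-left corner of the bounding box.
Plate: 25 × 6, A = 150 cm², x = 12.5 cm, Ī = 7812.5 cm⁴.
Hole 1 (subtracted): ⌀0.8, A = 0.502655 cm², x = 5 cm, Ī = 0.0201062 cm⁴.
Hole 2 (subtracted): ⌀0.8, A = 0.502655 cm², x = 10 cm, Ī = 0.0201062 cm⁴.
Hole 3 (subtracted): ⌀0.8, A = 0.502655 cm², x = 15 cm, Ī = 0.0201062 cm⁴.
Hole 4 (subtracted): ⌀0.8, A = 0.502655 cm², x = 20 cm, Ī = 0.0201062 cm⁴.
By symmetry the centroid is at mid-width, x̄ = 12.5 cm.
Transfer each piece to the vertical centroidal axis using Ī + A·d² with d = x − 12.5:
  plate: d = 0 cm → contributes +7812.5 cm⁴
  hole 1: d = -7.5 cm → contributes −28.2944 cm⁴
  hole 2: d = -2.5 cm → contributes −3.1617 cm⁴
  hole 3: d = 2.5 cm → contributes −3.1617 cm⁴
  hole 4: d = 7.5 cm → contributes −28.2944 cm⁴
Total I = 7749.59 cm⁴.

I_yy ≈ 7750 cm⁴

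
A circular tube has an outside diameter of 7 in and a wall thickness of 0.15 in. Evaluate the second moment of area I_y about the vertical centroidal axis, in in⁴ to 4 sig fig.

I_y ≈ 18.94 in⁴

Decompose the section into non-overlapping parts with the origin at the bottom-left of its bounding rectangle.
Outer circle: ⌀7, A = 38.4845 in², x = 3.5 in, Ī = 117.859 in⁴.
Bore (subtracted): ⌀6.7, A = 35.2565 in², x = 3.5 in, Ī = 98.9166 in⁴.
By symmetry the centroid is at mid-width, x̄ = 3.5 in.
All pieces are centred on the vertical centroidal axis, so I = ΣĪ (holes subtracted) = 18.9422 in⁴.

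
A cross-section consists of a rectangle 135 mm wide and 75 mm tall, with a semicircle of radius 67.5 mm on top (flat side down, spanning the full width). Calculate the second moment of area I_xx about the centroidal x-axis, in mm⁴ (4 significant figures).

Treat the section as a set of non-overlapping primitives; coordinates are from the bounding-box lower-left.
Rectangular body: 135 × 75, A = 10 125 mm², y = 37.5 mm, Ī = 4 746 094 mm⁴.
Semicircular cap: semicircle r = 67.5, A = 7156.94 mm², y = 103.648 mm, Ī = 2 278 490 mm⁴.
Centroid: ȳ = ΣA·y / ΣA = 64.8937 mm.
Transfer each piece to the centroidal x-axis using Ī + A·d² with d = y − 64.8937:
  rectangular body: d = -27.3937 mm → contributes +12 344 051 mm⁴
  semicircular cap: d = 38.7542 mm → contributes +13 027 401 mm⁴
Total I = 25 371 452 mm⁴.

I_xx ≈ 2.537 × 10⁷ mm⁴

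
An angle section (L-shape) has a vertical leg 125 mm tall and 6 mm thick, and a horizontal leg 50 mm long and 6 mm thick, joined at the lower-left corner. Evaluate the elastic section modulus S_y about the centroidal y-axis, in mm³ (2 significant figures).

Break the section into simple shapes (no overlaps), measuring from the bottom-left corner of the bounding box.
Vertical leg: 6 × 125, A = 750 mm², x = 3 mm, Ī = 2 250 mm⁴.
Horizontal leg (remainder): 44 × 6, A = 264 mm², x = 28 mm, Ī = 42 592 mm⁴.
Centroid: x̄ = ΣA·x / ΣA = 9.509 mm.
Transfer each piece to the centroidal y-axis using Ī + A·d² with d = x − 9.509:
  vertical leg: d = -6.509 mm → contributes +34 024 mm⁴
  horizontal leg (remainder): d = 18.49 mm → contributes +132 859 mm⁴
Total I = 166 883 mm⁴.
Extreme fibre distance c = 40.49 mm; S = I/c = 4 121 mm³.

S_y ≈ 4100 mm³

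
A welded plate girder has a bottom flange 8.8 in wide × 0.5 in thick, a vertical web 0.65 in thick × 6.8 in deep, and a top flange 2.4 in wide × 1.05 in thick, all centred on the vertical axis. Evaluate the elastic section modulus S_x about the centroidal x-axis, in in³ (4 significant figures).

Split into non-overlapping primitives; take the origin at the lower-left of the bounding box.
Bottom plate: 8.8 × 0.5, A = 4.4 in², y = 0.25 in, Ī = 0.0916667 in⁴.
Web plate: 0.65 × 6.8, A = 4.42 in², y = 3.9 in, Ī = 17.0317 in⁴.
Top plate: 2.4 × 1.05, A = 2.52 in², y = 7.825 in, Ī = 0.231525 in⁴.
Centroid: ȳ = ΣA·y / ΣA = 3.356 in.
Transfer each piece to the centroidal x-axis using Ī + A·d² with d = y − 3.356:
  bottom plate: d = -3.106 in → contributes +42.5394 in⁴
  web plate: d = 0.544004 in → contributes +18.3398 in⁴
  top plate: d = 4.469 in → contributes +50.5609 in⁴
Total I = 111.44 in⁴.
Extreme fibre distance c = 4.994 in; S = I/c = 22.3148 in³.

S_x ≈ 22.31 in³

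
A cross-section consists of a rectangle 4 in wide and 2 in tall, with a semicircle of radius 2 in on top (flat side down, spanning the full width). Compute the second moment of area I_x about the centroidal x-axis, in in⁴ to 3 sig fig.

Decompose the section into non-overlapping parts with the origin at the bottom-left of its bounding rectangle.
Rectangular body: 4 × 2, A = 8 in², y = 1 in, Ī = 2.6667 in⁴.
Semicircular cap: semicircle r = 2, A = 6.2832 in², y = 2.8488 in, Ī = 1.7561 in⁴.
Centroid: ȳ = ΣA·y / ΣA = 1.8133 in.
Transfer each piece to the centroidal x-axis using Ī + A·d² with d = y − 1.8133:
  rectangular body: d = -0.8133 in → contributes +7.9583 in⁴
  semicircular cap: d = 1.0355 in → contributes +8.4937 in⁴
Total I = 16.452 in⁴.

I_x ≈ 16.5 in⁴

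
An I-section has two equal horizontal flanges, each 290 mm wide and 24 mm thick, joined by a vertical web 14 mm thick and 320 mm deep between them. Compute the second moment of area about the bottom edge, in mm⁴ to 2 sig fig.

I_base ≈ 1.1 × 10⁹ mm⁴

Treat the section as a set of non-overlapping primitives; coordinates are from the bounding-box lower-left.
Bottom flange: 290 × 24, A = 6 960 mm², y = 12 mm, Ī = 334 080 mm⁴.
Web: 14 × 320, A = 4 480 mm², y = 184 mm, Ī = 38 229 333 mm⁴.
Top flange: 290 × 24, A = 6 960 mm², y = 356 mm, Ī = 334 080 mm⁴.
Transfer each piece to the bottom edge using Ī + A·d² with d = y − 0:
  bottom flange: d = 12 mm → contributes +1 336 320 mm⁴
  web: d = 184 mm → contributes +189 904 213 mm⁴
  top flange: d = 356 mm → contributes +882 416 640 mm⁴
Total I = 1 073 657 173 mm⁴.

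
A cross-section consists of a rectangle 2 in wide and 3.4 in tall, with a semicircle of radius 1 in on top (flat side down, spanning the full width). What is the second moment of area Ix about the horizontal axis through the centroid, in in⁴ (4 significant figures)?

Split into non-overlapping primitives; take the origin at the lower-left of the bounding box.
Rectangular body: 2 × 3.4, A = 6.8 in², y = 1.7 in, Ī = 6.55067 in⁴.
Semicircular cap: semicircle r = 1, A = 1.5708 in², y = 3.82441 in, Ī = 0.109757 in⁴.
Centroid: ȳ = ΣA·y / ΣA = 2.09865 in.
Transfer each piece to the horizontal axis through the centroid using Ī + A·d² with d = y − 2.09865:
  rectangular body: d = -0.39865 in → contributes +7.63134 in⁴
  semicircular cap: d = 1.72576 in → contributes +4.78799 in⁴
Total I = 12.4193 in⁴.

Ix ≈ 12.42 in⁴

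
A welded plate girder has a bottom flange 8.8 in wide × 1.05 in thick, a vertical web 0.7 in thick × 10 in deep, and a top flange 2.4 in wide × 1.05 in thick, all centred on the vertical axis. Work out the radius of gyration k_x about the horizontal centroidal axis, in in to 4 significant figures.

Treat the section as a set of non-overlapping primitives; coordinates are from the bounding-box lower-left.
Bottom plate: 8.8 × 1.05, A = 9.24 in², y = 0.525 in, Ī = 0.848925 in⁴.
Web plate: 0.7 × 10, A = 7 in², y = 6.05 in, Ī = 58.3333 in⁴.
Top plate: 2.4 × 1.05, A = 2.52 in², y = 11.575 in, Ī = 0.231525 in⁴.
Centroid: ȳ = ΣA·y / ΣA = 4.0709 in.
Transfer each piece to the horizontal centroidal axis using Ī + A·d² with d = y − 4.0709:
  bottom plate: d = -3.5459 in → contributes +117.027 in⁴
  web plate: d = 1.9791 in → contributes +85.7513 in⁴
  top plate: d = 7.5041 in → contributes +142.137 in⁴
Total I = 344.915 in⁴.
Radius of gyration: k = √(I/A) = √(344.915 / 18.76) = 4.28785 in.

k_x ≈ 4.288 in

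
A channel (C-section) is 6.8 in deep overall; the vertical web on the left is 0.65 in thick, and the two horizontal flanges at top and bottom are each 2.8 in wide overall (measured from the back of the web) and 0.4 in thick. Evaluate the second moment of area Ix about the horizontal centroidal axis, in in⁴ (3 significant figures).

Ix ≈ 34.7 in⁴

Break the section into simple shapes (no overlaps), measuring from the bottom-left corner of the bounding box.
Web: 0.65 × 6.8, A = 4.42 in², y = 3.4 in, Ī = 17.032 in⁴.
Top flange (beyond web): 2.15 × 0.4, A = 0.86 in², y = 6.6 in, Ī = 0.011467 in⁴.
Bottom flange (beyond web): 2.15 × 0.4, A = 0.86 in², y = 0.2 in, Ī = 0.011467 in⁴.
By symmetry the centroid is at mid-height, ȳ = 3.4 in.
Transfer each piece to the horizontal centroidal axis using Ī + A·d² with d = y − 3.4:
  web: d = 0 in → contributes +17.032 in⁴
  top flange (beyond web): d = 3.2 in → contributes +8.8179 in⁴
  bottom flange (beyond web): d = -3.2 in → contributes +8.8179 in⁴
Total I = 34.667 in⁴.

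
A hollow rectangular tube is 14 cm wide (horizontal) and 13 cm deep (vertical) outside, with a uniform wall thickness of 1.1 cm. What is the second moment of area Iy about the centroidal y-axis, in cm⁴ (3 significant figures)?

Iy ≈ 1490 cm⁴

Split into non-overlapping primitives; take the origin at the lower-left of the bounding box.
Outer rectangle: 14 × 13, A = 182 cm², x = 7 cm, Ī = 2972.7 cm⁴.
Inner void (subtracted): 11.8 × 10.8, A = 127.44 cm², x = 7 cm, Ī = 1478.7 cm⁴.
By symmetry the centroid is at mid-width, x̄ = 7 cm.
All pieces are centred on the centroidal y-axis, so I = ΣĪ (holes subtracted) = 1493.9 cm⁴.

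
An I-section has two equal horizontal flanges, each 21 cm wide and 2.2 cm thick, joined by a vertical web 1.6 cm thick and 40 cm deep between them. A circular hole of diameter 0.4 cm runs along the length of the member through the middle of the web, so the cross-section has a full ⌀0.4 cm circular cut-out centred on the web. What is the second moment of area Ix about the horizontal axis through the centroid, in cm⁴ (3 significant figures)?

Ix ≈ 4.97 × 10⁴ cm⁴

Decompose the section into non-overlapping parts with the origin at the bottom-left of its bounding rectangle.
Bottom flange: 21 × 2.2, A = 46.2 cm², y = 1.1 cm, Ī = 18.634 cm⁴.
Web: 1.6 × 40, A = 64 cm², y = 22.2 cm, Ī = 8533.3 cm⁴.
Top flange: 21 × 2.2, A = 46.2 cm², y = 43.3 cm, Ī = 18.634 cm⁴.
Hole (subtracted): ⌀0.4, A = 0.12566 cm², y = 22.2 cm, Ī = 0.0012566 cm⁴.
By symmetry the centroid is at mid-height, ȳ = 22.2 cm.
Transfer each piece to the horizontal axis through the centroid using Ī + A·d² with d = y − 22.2:
  bottom flange: d = -21.1 cm → contributes +20 587 cm⁴
  web: d = 0 cm → contributes +8533.3 cm⁴
  top flange: d = 21.1 cm → contributes +20 587 cm⁴
  hole: d = 0 cm → contributes −0.0012566 cm⁴
Total I = 49 708 cm⁴.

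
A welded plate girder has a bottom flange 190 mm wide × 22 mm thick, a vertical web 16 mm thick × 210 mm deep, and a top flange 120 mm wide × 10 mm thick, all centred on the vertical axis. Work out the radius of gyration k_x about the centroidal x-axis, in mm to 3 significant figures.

Treat the section as a set of non-overlapping primitives; coordinates are from the bounding-box lower-left.
Bottom plate: 190 × 22, A = 4 180 mm², y = 11 mm, Ī = 168 593 mm⁴.
Web plate: 16 × 210, A = 3 360 mm², y = 127 mm, Ī = 12 348 000 mm⁴.
Top plate: 120 × 10, A = 1 200 mm², y = 237 mm, Ī = 10 000 mm⁴.
Centroid: ȳ = ΣA·y / ΣA = 86.625 mm.
Transfer each piece to the centroidal x-axis using Ī + A·d² with d = y − 86.625:
  bottom plate: d = -75.625 mm → contributes +24 074 420 mm⁴
  web plate: d = 40.375 mm → contributes +17 825 350 mm⁴
  top plate: d = 150.38 mm → contributes +27 145 272 mm⁴
Total I = 69 045 042 mm⁴.
Radius of gyration: k = √(I/A) = √(69 045 042 / 8 740) = 88.881 mm.

k_x ≈ 88.9 mm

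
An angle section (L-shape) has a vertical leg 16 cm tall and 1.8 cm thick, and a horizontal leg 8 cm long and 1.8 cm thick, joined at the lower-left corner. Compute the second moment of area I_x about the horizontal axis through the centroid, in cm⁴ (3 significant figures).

Decompose the section into non-overlapping parts with the origin at the bottom-left of its bounding rectangle.
Vertical leg: 1.8 × 16, A = 28.8 cm², y = 8 cm, Ī = 614.4 cm⁴.
Horizontal leg (remainder): 6.2 × 1.8, A = 11.16 cm², y = 0.9 cm, Ī = 3.0132 cm⁴.
Centroid: ȳ = ΣA·y / ΣA = 6.0171 cm.
Transfer each piece to the horizontal axis through the centroid using Ī + A·d² with d = y − 6.0171:
  vertical leg: d = 1.9829 cm → contributes +727.64 cm⁴
  horizontal leg (remainder): d = -5.1171 cm → contributes +295.24 cm⁴
Total I = 1022.9 cm⁴.

I_x ≈ 1020 cm⁴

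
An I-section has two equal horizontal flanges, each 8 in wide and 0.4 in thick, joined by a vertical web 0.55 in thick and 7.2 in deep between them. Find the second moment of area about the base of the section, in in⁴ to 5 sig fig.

Treat the section as a set of non-overlapping primitives; coordinates are from the bounding-box lower-left.
Bottom flange: 8 × 0.4, A = 3.2 in², y = 0.2 in, Ī = 0.04266667 in⁴.
Web: 0.55 × 7.2, A = 3.96 in², y = 4 in, Ī = 17.1072 in⁴.
Top flange: 8 × 0.4, A = 3.2 in², y = 7.8 in, Ī = 0.04266667 in⁴.
Transfer each piece to the base of the section using Ī + A·d² with d = y − 0:
  bottom flange: d = 0.2 in → contributes +0.1706667 in⁴
  web: d = 4 in → contributes +80.4672 in⁴
  top flange: d = 7.8 in → contributes +194.7307 in⁴
Total I = 275.3685 in⁴.

I_base ≈ 275.37 in⁴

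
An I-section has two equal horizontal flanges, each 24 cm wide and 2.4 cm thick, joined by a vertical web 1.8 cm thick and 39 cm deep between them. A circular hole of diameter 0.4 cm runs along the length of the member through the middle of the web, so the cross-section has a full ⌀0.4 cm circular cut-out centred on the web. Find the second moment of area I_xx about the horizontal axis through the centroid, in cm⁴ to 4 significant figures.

Decompose the section into non-overlapping parts with the origin at the bottom-left of its bounding rectangle.
Bottom flange: 24 × 2.4, A = 57.6 cm², y = 1.2 cm, Ī = 27.648 cm⁴.
Web: 1.8 × 39, A = 70.2 cm², y = 21.9 cm, Ī = 8897.85 cm⁴.
Top flange: 24 × 2.4, A = 57.6 cm², y = 42.6 cm, Ī = 27.648 cm⁴.
Hole (subtracted): ⌀0.4, A = 0.125664 cm², y = 21.9 cm, Ī = 0.00125664 cm⁴.
By symmetry the centroid is at mid-height, ȳ = 21.9 cm.
Transfer each piece to the horizontal axis through the centroid using Ī + A·d² with d = y − 21.9:
  bottom flange: d = -20.7 cm → contributes +24708.7 cm⁴
  web: d = 0 cm → contributes +8897.85 cm⁴
  top flange: d = 20.7 cm → contributes +24708.7 cm⁴
  hole: d = 0 cm → contributes −0.00125664 cm⁴
Total I = 58315.2 cm⁴.

I_xx ≈ 5.832 × 10⁴ cm⁴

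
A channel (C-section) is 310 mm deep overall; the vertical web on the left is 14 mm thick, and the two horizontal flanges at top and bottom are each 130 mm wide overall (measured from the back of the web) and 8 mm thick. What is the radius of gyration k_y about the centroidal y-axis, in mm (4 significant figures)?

Decompose the section into non-overlapping parts with the origin at the bottom-left of its bounding rectangle.
Web: 14 × 310, A = 4 340 mm², x = 7 mm, Ī = 70886.7 mm⁴.
Top flange (beyond web): 116 × 8, A = 928 mm², x = 72 mm, Ī = 1 040 597 mm⁴.
Bottom flange (beyond web): 116 × 8, A = 928 mm², x = 72 mm, Ī = 1 040 597 mm⁴.
Centroid: x̄ = ΣA·x / ΣA = 26.4706 mm.
Transfer each piece to the centroidal y-axis using Ī + A·d² with d = x − 26.4706:
  web: d = -19.4706 mm → contributes +1 716 204 mm⁴
  top flange (beyond web): d = 45.5294 mm → contributes +2 964 271 mm⁴
  bottom flange (beyond web): d = 45.5294 mm → contributes +2 964 271 mm⁴
Total I = 7 644 745 mm⁴.
Radius of gyration: k = √(I/A) = √(7 644 745 / 6 196) = 35.1258 mm.

k_y ≈ 35.13 mm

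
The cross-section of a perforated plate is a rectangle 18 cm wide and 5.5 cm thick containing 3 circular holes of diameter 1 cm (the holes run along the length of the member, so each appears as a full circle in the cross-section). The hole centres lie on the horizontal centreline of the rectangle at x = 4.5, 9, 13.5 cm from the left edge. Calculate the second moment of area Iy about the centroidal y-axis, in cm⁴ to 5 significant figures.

Break the section into simple shapes (no overlaps), measuring from the bottom-left corner of the bounding box.
Plate: 18 × 5.5, A = 99 cm², x = 9 cm, Ī = 2 673 cm⁴.
Hole 1 (subtracted): ⌀1, A = 0.7853982 cm², x = 4.5 cm, Ī = 0.04908739 cm⁴.
Hole 2 (subtracted): ⌀1, A = 0.7853982 cm², x = 9 cm, Ī = 0.04908739 cm⁴.
Hole 3 (subtracted): ⌀1, A = 0.7853982 cm², x = 13.5 cm, Ī = 0.04908739 cm⁴.
By symmetry the centroid is at mid-width, x̄ = 9 cm.
Transfer each piece to the centroidal y-axis using Ī + A·d² with d = x − 9:
  plate: d = 0 cm → contributes +2 673 cm⁴
  hole 1: d = -4.5 cm → contributes −15.9534 cm⁴
  hole 2: d = 0 cm → contributes −0.04908739 cm⁴
  hole 3: d = 4.5 cm → contributes −15.9534 cm⁴
Total I = 2641.044 cm⁴.

Iy ≈ 2641.0 cm⁴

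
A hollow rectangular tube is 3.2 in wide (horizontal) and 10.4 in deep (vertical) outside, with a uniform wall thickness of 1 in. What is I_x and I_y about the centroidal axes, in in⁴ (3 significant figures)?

Break the section into simple shapes (no overlaps), measuring from the bottom-left corner of the bounding box.
Outer rectangle: 3.2 × 10.4, A = 33.28 in², y = 5.2 in, Ī = 299.96 in⁴.
Inner void (subtracted): 1.2 × 8.4, A = 10.08 in², y = 5.2 in, Ī = 59.27 in⁴.
By symmetry the centroid is at mid-height, ȳ = 5.2 in.
All pieces are centred on the centroidal x-axis, so I = ΣĪ (holes subtracted) = 240.69 in⁴.
Repeating about the centroidal y-axis gives I_y = 27.189 in⁴.

I_x ≈ 241 in⁴, I_y ≈ 27.2 in⁴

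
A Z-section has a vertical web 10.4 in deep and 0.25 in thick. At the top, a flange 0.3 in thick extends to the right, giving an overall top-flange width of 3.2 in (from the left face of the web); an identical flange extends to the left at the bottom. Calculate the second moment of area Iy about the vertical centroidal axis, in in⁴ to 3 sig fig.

Iy ≈ 5.83 in⁴

Split into non-overlapping primitives; take the origin at the lower-left of the bounding box.
Web: 0.25 × 10.4, A = 2.6 in², x = 3.075 in, Ī = 0.013542 in⁴.
Top flange (beyond web): 2.95 × 0.3, A = 0.885 in², x = 4.675 in, Ī = 0.64181 in⁴.
Bottom flange (beyond web): 2.95 × 0.3, A = 0.885 in², x = 1.475 in, Ī = 0.64181 in⁴.
Centroid: x̄ = ΣA·x / ΣA = 3.075 in.
Transfer each piece to the vertical centroidal axis using Ī + A·d² with d = x − 3.075:
  web: d = 0 in → contributes +0.013542 in⁴
  top flange (beyond web): d = 1.6 in → contributes +2.9074 in⁴
  bottom flange (beyond web): d = -1.6 in → contributes +2.9074 in⁴
Total I = 5.8284 in⁴.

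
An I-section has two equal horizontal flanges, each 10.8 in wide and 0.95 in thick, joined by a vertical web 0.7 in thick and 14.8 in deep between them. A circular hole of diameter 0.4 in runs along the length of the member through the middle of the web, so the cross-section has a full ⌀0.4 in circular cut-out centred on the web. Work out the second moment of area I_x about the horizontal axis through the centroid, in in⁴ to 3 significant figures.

Break the section into simple shapes (no overlaps), measuring from the bottom-left corner of the bounding box.
Bottom flange: 10.8 × 0.95, A = 10.26 in², y = 0.475 in, Ī = 0.77164 in⁴.
Web: 0.7 × 14.8, A = 10.36 in², y = 8.35 in, Ī = 189.1 in⁴.
Top flange: 10.8 × 0.95, A = 10.26 in², y = 16.225 in, Ī = 0.77164 in⁴.
Hole (subtracted): ⌀0.4, A = 0.12566 in², y = 8.35 in, Ī = 0.0012566 in⁴.
By symmetry the centroid is at mid-height, ȳ = 8.35 in.
Transfer each piece to the horizontal axis through the centroid using Ī + A·d² with d = y − 8.35:
  bottom flange: d = -7.875 in → contributes +637.05 in⁴
  web: d = 0 in → contributes +189.1 in⁴
  top flange: d = 7.875 in → contributes +637.05 in⁴
  hole: d = 0 in → contributes −0.0012566 in⁴
Total I = 1463.2 in⁴.

I_x ≈ 1460 in⁴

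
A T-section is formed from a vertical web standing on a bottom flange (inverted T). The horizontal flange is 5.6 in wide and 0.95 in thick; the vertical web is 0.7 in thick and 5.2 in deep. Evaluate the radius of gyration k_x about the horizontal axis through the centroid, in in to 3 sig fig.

k_x ≈ 1.80 in

Break the section into simple shapes (no overlaps), measuring from the bottom-left corner of the bounding box.
Flange: 5.6 × 0.95, A = 5.32 in², y = 0.475 in, Ī = 0.40011 in⁴.
Web: 0.7 × 5.2, A = 3.64 in², y = 3.55 in, Ī = 8.2021 in⁴.
Centroid: ȳ = ΣA·y / ΣA = 1.7242 in.
Transfer each piece to the horizontal axis through the centroid using Ī + A·d² with d = y − 1.7242:
  flange: d = -1.2492 in → contributes +8.7022 in⁴
  web: d = 1.8258 in → contributes +20.336 in⁴
Total I = 29.038 in⁴.
Radius of gyration: k = √(I/A) = √(29.038 / 8.96) = 1.8002 in.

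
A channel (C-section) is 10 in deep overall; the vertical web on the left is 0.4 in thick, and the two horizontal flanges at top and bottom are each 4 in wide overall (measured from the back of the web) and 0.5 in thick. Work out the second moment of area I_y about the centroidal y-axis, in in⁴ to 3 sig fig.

Treat the section as a set of non-overlapping primitives; coordinates are from the bounding-box lower-left.
Web: 0.4 × 10, A = 4 in², x = 0.2 in, Ī = 0.053333 in⁴.
Top flange (beyond web): 3.6 × 0.5, A = 1.8 in², x = 2.2 in, Ī = 1.944 in⁴.
Bottom flange (beyond web): 3.6 × 0.5, A = 1.8 in², x = 2.2 in, Ī = 1.944 in⁴.
Centroid: x̄ = ΣA·x / ΣA = 1.1474 in.
Transfer each piece to the centroidal y-axis using Ī + A·d² with d = x − 1.1474:
  web: d = -0.94737 in → contributes +3.6434 in⁴
  top flange (beyond web): d = 1.0526 in → contributes +3.9385 in⁴
  bottom flange (beyond web): d = 1.0526 in → contributes +3.9385 in⁴
Total I = 11.52 in⁴.

I_y ≈ 11.5 in⁴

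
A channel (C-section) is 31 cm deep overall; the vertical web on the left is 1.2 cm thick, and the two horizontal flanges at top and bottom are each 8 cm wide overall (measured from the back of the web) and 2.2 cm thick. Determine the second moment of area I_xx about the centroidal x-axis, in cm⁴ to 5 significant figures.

Treat the section as a set of non-overlapping primitives; coordinates are from the bounding-box lower-left.
Web: 1.2 × 31, A = 37.2 cm², y = 15.5 cm, Ī = 2979.1 cm⁴.
Top flange (beyond web): 6.8 × 2.2, A = 14.96 cm², y = 29.9 cm, Ī = 6.033867 cm⁴.
Bottom flange (beyond web): 6.8 × 2.2, A = 14.96 cm², y = 1.1 cm, Ī = 6.033867 cm⁴.
By symmetry the centroid is at mid-height, ȳ = 15.5 cm.
Transfer each piece to the centroidal x-axis using Ī + A·d² with d = y − 15.5:
  web: d = 0 cm → contributes +2979.1 cm⁴
  top flange (beyond web): d = 14.4 cm → contributes +3108.139 cm⁴
  bottom flange (beyond web): d = -14.4 cm → contributes +3108.139 cm⁴
Total I = 9195.379 cm⁴.

I_xx ≈ 9195.4 cm⁴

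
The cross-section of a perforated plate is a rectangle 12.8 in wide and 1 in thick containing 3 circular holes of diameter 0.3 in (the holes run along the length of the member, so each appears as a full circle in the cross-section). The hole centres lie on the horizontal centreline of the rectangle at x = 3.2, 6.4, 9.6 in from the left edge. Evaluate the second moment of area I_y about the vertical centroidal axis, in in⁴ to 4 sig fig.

I_y ≈ 173.3 in⁴

Break the section into simple shapes (no overlaps), measuring from the bottom-left corner of the bounding box.
Plate: 12.8 × 1, A = 12.8 in², x = 6.4 in, Ī = 174.763 in⁴.
Hole 1 (subtracted): ⌀0.3, A = 0.0706858 in², x = 3.2 in, Ī = 0.000397608 in⁴.
Hole 2 (subtracted): ⌀0.3, A = 0.0706858 in², x = 6.4 in, Ī = 0.000397608 in⁴.
Hole 3 (subtracted): ⌀0.3, A = 0.0706858 in², x = 9.6 in, Ī = 0.000397608 in⁴.
By symmetry the centroid is at mid-width, x̄ = 6.4 in.
Transfer each piece to the vertical centroidal axis using Ī + A·d² with d = x − 6.4:
  plate: d = 0 in → contributes +174.763 in⁴
  hole 1: d = -3.2 in → contributes −0.724221 in⁴
  hole 2: d = 0 in → contributes −0.000397608 in⁴
  hole 3: d = 3.2 in → contributes −0.724221 in⁴
Total I = 173.314 in⁴.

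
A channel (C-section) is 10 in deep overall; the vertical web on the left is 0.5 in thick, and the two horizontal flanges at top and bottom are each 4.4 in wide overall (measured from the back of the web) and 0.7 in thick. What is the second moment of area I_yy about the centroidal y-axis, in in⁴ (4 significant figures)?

Treat the section as a set of non-overlapping primitives; coordinates are from the bounding-box lower-left.
Web: 0.5 × 10, A = 5 in², x = 0.25 in, Ī = 0.104167 in⁴.
Top flange (beyond web): 3.9 × 0.7, A = 2.73 in², x = 2.45 in, Ī = 3.46028 in⁴.
Bottom flange (beyond web): 3.9 × 0.7, A = 2.73 in², x = 2.45 in, Ī = 3.46028 in⁴.
Centroid: x̄ = ΣA·x / ΣA = 1.39837 in.
Transfer each piece to the centroidal y-axis using Ī + A·d² with d = x − 1.39837:
  web: d = -1.14837 in → contributes +6.69799 in⁴
  top flange (beyond web): d = 1.05163 in → contributes +6.47942 in⁴
  bottom flange (beyond web): d = 1.05163 in → contributes +6.47942 in⁴
Total I = 19.6568 in⁴.

I_yy ≈ 19.66 in⁴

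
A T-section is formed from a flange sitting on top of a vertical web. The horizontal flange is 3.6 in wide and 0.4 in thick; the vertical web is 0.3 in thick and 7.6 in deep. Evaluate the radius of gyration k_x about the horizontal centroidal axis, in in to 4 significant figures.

Decompose the section into non-overlapping parts with the origin at the bottom-left of its bounding rectangle.
Flange: 3.6 × 0.4, A = 1.44 in², y = 7.8 in, Ī = 0.0192 in⁴.
Web: 0.3 × 7.6, A = 2.28 in², y = 3.8 in, Ī = 10.9744 in⁴.
Centroid: ȳ = ΣA·y / ΣA = 5.34839 in.
Transfer each piece to the horizontal centroidal axis using Ī + A·d² with d = y − 5.34839:
  flange: d = 2.45161 in → contributes +8.67418 in⁴
  web: d = -1.54839 in → contributes +16.4407 in⁴
Total I = 25.1149 in⁴.
Radius of gyration: k = √(I/A) = √(25.1149 / 3.72) = 2.59833 in.

k_x ≈ 2.598 in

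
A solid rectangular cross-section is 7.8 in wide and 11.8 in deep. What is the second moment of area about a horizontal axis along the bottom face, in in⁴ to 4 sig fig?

I_base ≈ 4272 in⁴

The section: 7.8 × 11.8, A = 92.04 in², y = 5.9 in, Ī = 1067.97 in⁴.
Transfer it to the base of the section using Ī + A·d² with d = y − 0:
  the section: d = 5.9 in → contributes +4271.88 in⁴
Total I = 4271.88 in⁴.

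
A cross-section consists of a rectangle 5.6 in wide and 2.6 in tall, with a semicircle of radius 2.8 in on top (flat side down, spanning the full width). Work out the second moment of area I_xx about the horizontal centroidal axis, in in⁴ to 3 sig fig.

I_xx ≈ 56.3 in⁴

Treat the section as a set of non-overlapping primitives; coordinates are from the bounding-box lower-left.
Rectangular body: 5.6 × 2.6, A = 14.56 in², y = 1.3 in, Ī = 8.2021 in⁴.
Semicircular cap: semicircle r = 2.8, A = 12.315 in², y = 3.7884 in, Ī = 6.7463 in⁴.
Centroid: ȳ = ΣA·y / ΣA = 2.4402 in.
Transfer each piece to the horizontal centroidal axis using Ī + A·d² with d = y − 2.4402:
  rectangular body: d = -1.1402 in → contributes +27.133 in⁴
  semicircular cap: d = 1.3481 in → contributes +29.128 in⁴
Total I = 56.26 in⁴.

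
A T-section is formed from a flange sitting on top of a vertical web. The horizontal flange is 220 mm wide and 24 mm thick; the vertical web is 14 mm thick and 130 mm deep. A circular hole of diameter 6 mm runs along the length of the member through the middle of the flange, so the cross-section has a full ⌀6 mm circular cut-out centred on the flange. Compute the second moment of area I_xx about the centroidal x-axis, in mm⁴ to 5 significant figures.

I_xx ≈ 1.0830 × 10⁷ mm⁴

Break the section into simple shapes (no overlaps), measuring from the bottom-left corner of the bounding box.
Flange: 220 × 24, A = 5 280 mm², y = 142 mm, Ī = 253 440 mm⁴.
Web: 14 × 130, A = 1 820 mm², y = 65 mm, Ī = 2 563 167 mm⁴.
Hole (subtracted): ⌀6, A = 28.27433 mm², y = 142 mm, Ī = 63.61725 mm⁴.
Centroid: ȳ = ΣA·y / ΣA = 122.1831 mm.
Transfer each piece to the centroidal x-axis using Ī + A·d² with d = y − 122.1831:
  flange: d = 19.81695 mm → contributes +2 326 956 mm⁴
  web: d = -57.18305 mm → contributes +8 514 388 mm⁴
  hole: d = 19.81695 mm → contributes −11167.27 mm⁴
Total I = 10 830 176 mm⁴.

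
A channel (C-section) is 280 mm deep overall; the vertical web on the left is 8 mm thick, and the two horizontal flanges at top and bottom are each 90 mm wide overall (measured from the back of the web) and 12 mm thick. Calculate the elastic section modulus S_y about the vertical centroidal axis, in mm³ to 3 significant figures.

S_y ≈ 4.98 × 10⁴ mm³

Break the section into simple shapes (no overlaps), measuring from the bottom-left corner of the bounding box.
Web: 8 × 280, A = 2 240 mm², x = 4 mm, Ī = 11 947 mm⁴.
Top flange (beyond web): 82 × 12, A = 984 mm², x = 49 mm, Ī = 551 368 mm⁴.
Bottom flange (beyond web): 82 × 12, A = 984 mm², x = 49 mm, Ī = 551 368 mm⁴.
Centroid: x̄ = ΣA·x / ΣA = 25.046 mm.
Transfer each piece to the vertical centroidal axis using Ī + A·d² with d = x − 25.046:
  web: d = -21.046 mm → contributes +1 004 084 mm⁴
  top flange (beyond web): d = 23.954 mm → contributes +1 115 999 mm⁴
  bottom flange (beyond web): d = 23.954 mm → contributes +1 115 999 mm⁴
Total I = 3 236 082 mm⁴.
Extreme fibre distance c = 64.954 mm; S = I/c = 49 821 mm³.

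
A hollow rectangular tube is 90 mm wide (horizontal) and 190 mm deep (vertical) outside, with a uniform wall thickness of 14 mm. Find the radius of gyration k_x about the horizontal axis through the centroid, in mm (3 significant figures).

k_x ≈ 64.6 mm

Break the section into simple shapes (no overlaps), measuring from the bottom-left corner of the bounding box.
Outer rectangle: 90 × 190, A = 17 100 mm², y = 95 mm, Ī = 51 442 500 mm⁴.
Inner void (subtracted): 62 × 162, A = 10 044 mm², y = 95 mm, Ī = 21 966 228 mm⁴.
By symmetry the centroid is at mid-height, ȳ = 95 mm.
All pieces are centred on the horizontal axis through the centroid, so I = ΣĪ (holes subtracted) = 29 476 272 mm⁴.
Radius of gyration: k = √(I/A) = √(29 476 272 / 7 056) = 64.633 mm.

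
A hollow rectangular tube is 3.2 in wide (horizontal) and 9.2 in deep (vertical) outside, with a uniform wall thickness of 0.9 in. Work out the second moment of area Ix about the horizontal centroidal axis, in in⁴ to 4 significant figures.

Split into non-overlapping primitives; take the origin at the lower-left of the bounding box.
Outer rectangle: 3.2 × 9.2, A = 29.44 in², y = 4.6 in, Ī = 207.65 in⁴.
Inner void (subtracted): 1.4 × 7.4, A = 10.36 in², y = 4.6 in, Ī = 47.2761 in⁴.
By symmetry the centroid is at mid-height, ȳ = 4.6 in.
All pieces are centred on the horizontal centroidal axis, so I = ΣĪ (holes subtracted) = 160.374 in⁴.

Ix ≈ 160.4 in⁴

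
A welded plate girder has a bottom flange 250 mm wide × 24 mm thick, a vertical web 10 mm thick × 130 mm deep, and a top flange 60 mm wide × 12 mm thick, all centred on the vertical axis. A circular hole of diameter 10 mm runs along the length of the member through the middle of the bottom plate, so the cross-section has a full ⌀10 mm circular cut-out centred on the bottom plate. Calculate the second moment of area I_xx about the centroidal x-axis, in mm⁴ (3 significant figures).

Treat the section as a set of non-overlapping primitives; coordinates are from the bounding-box lower-left.
Bottom plate: 250 × 24, A = 6 000 mm², y = 12 mm, Ī = 288 000 mm⁴.
Web plate: 10 × 130, A = 1 300 mm², y = 89 mm, Ī = 1 830 833 mm⁴.
Top plate: 60 × 12, A = 720 mm², y = 160 mm, Ī = 8 640 mm⁴.
Hole (subtracted): ⌀10, A = 78.54 mm², y = 12 mm, Ī = 490.87 mm⁴.
Centroid: ȳ = ΣA·y / ΣA = 38.023 mm.
Transfer each piece to the centroidal x-axis using Ī + A·d² with d = y − 38.023:
  bottom plate: d = -26.023 mm → contributes +4 351 155 mm⁴
  web plate: d = 50.977 mm → contributes +5 209 095 mm⁴
  top plate: d = 121.98 mm → contributes +10 721 093 mm⁴
  hole: d = -26.023 mm → contributes −53 677 mm⁴
Total I = 20 227 665 mm⁴.

I_xx ≈ 2.02 × 10⁷ mm⁴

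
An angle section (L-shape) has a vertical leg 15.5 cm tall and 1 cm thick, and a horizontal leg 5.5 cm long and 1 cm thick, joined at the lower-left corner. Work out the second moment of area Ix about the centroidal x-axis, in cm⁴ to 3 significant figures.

Decompose the section into non-overlapping parts with the origin at the bottom-left of its bounding rectangle.
Vertical leg: 1 × 15.5, A = 15.5 cm², y = 7.75 cm, Ī = 310.32 cm⁴.
Horizontal leg (remainder): 4.5 × 1, A = 4.5 cm², y = 0.5 cm, Ī = 0.375 cm⁴.
Centroid: ȳ = ΣA·y / ΣA = 6.1188 cm.
Transfer each piece to the centroidal x-axis using Ī + A·d² with d = y − 6.1188:
  vertical leg: d = 1.6313 cm → contributes +351.57 cm⁴
  horizontal leg (remainder): d = -5.6188 cm → contributes +142.44 cm⁴
Total I = 494.01 cm⁴.

Ix ≈ 494 cm⁴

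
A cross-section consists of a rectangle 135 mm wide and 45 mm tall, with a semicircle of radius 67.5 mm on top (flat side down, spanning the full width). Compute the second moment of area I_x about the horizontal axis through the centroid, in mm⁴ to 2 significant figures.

Decompose the section into non-overlapping parts with the origin at the bottom-left of its bounding rectangle.
Rectangular body: 135 × 45, A = 6 075 mm², y = 22.5 mm, Ī = 1 025 156 mm⁴.
Semicircular cap: semicircle r = 67.5, A = 7 157 mm², y = 73.65 mm, Ī = 2 278 490 mm⁴.
Centroid: ȳ = ΣA·y / ΣA = 50.17 mm.
Transfer each piece to the horizontal axis through the centroid using Ī + A·d² with d = y − 50.17:
  rectangular body: d = -27.67 mm → contributes +5 674 691 mm⁴
  semicircular cap: d = 23.48 mm → contributes +6 225 138 mm⁴
Total I = 11 899 828 mm⁴.

I_x ≈ 1.2 × 10⁷ mm⁴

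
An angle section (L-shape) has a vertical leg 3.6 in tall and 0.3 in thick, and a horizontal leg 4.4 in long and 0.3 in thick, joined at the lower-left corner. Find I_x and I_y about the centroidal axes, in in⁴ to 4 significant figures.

I_x ≈ 2.741 in⁴, I_y ≈ 4.514 in⁴

Break the section into simple shapes (no overlaps), measuring from the bottom-left corner of the bounding box.
Vertical leg: 0.3 × 3.6, A = 1.08 in², y = 1.8 in, Ī = 1.1664 in⁴.
Horizontal leg (remainder): 4.1 × 0.3, A = 1.23 in², y = 0.15 in, Ī = 0.009225 in⁴.
Centroid: ȳ = ΣA·y / ΣA = 0.921429 in.
Transfer each piece to the centroidal x-axis using Ī + A·d² with d = y − 0.921429:
  vertical leg: d = 0.878571 in → contributes +2.00004 in⁴
  horizontal leg (remainder): d = -0.771429 in → contributes +0.741201 in⁴
Total I = 2.74124 in⁴.
For the y-axis: x̄ = 1.32143 in.
Repeating about the centroidal y-axis gives I_y = 4.51444 in⁴.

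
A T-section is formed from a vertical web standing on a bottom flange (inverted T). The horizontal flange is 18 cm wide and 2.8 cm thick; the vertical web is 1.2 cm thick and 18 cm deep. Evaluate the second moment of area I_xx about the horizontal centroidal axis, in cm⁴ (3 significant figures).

I_xx ≈ 2250 cm⁴

Decompose the section into non-overlapping parts with the origin at the bottom-left of its bounding rectangle.
Flange: 18 × 2.8, A = 50.4 cm², y = 1.4 cm, Ī = 32.928 cm⁴.
Web: 1.2 × 18, A = 21.6 cm², y = 11.8 cm, Ī = 583.2 cm⁴.
Centroid: ȳ = ΣA·y / ΣA = 4.52 cm.
Transfer each piece to the horizontal centroidal axis using Ī + A·d² with d = y − 4.52:
  flange: d = -3.12 cm → contributes +523.54 cm⁴
  web: d = 7.28 cm → contributes +1 728 cm⁴
Total I = 2251.5 cm⁴.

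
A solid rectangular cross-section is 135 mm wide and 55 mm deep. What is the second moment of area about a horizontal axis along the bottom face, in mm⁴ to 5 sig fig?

The section: 135 × 55, A = 7 425 mm², y = 27.5 mm, Ī = 1 871 719 mm⁴.
Transfer it to the bottom edge using Ī + A·d² with d = y − 0:
  the section: d = 27.5 mm → contributes +7 486 875 mm⁴
Total I = 7 486 875 mm⁴.

I_base ≈ 7.4869 × 10⁶ mm⁴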